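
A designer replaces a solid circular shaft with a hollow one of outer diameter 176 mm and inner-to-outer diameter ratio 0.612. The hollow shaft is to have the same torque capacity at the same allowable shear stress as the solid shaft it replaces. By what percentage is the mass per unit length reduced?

30.8 %

Equal τ_max and T ⇒ the solid shaft needs d_s³ = d_o³(1−k⁴), so d_s = 176·(1−0.612⁴)^(1/3) = 167.4 mm.
Area ratio A_h/A_s = d_o²(1−k²)/d_s² = (1−k²)/(1−k⁴)^(2/3) = 0.6918.
Mass saving = 1 − 0.6918 = 30.8 %.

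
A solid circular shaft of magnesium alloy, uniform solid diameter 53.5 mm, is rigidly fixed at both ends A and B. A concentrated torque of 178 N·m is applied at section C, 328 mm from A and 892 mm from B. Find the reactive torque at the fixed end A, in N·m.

With uniform GJ and both ends fixed, compatibility θ_AC = θ_CB gives T_A·a = T_B·b, together with T_A + T_B = T₀.
T_A = T₀·b/(a+b) = 178.0·892/1220 = 130.1 N·m; T_B = 47.86 N·m.

130 N·m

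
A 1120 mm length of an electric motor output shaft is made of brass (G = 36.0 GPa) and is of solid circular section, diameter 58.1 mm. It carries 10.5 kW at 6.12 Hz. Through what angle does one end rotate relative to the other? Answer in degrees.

0.435°

ω = 2π·6.12 = 38.45 rad/s, so T = P/ω = 10.5×10³ / 38.45 = 273.1 N·m.
J = πd⁴/32 = π(0.0581)⁴/32 = 1.119×10^-6 m⁴.
θ = T·L/(G·J) = 273.1 × 1.12 / (36.0×10⁹ × 1.119×10^-6) = 7.594×10^-3 rad.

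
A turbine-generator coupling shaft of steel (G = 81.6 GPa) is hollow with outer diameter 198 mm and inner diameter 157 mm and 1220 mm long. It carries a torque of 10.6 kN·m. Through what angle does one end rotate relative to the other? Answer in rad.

0.00174 rad

J = π(d_o⁴ − d_i⁴)/32 = π(0.198⁴ − 0.157⁴)/32 = 9.124×10^-5 m⁴.
θ = T·L/(G·J) = 10600 × 1.22 / (81.6×10⁹ × 9.124×10^-5) = 1.737×10^-3 rad.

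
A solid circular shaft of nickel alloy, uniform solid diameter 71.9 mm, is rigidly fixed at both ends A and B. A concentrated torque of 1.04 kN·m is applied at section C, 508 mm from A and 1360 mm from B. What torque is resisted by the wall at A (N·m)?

With uniform GJ and both ends fixed, compatibility θ_AC = θ_CB gives T_A·a = T_B·b, together with T_A + T_B = T₀.
T_A = T₀·b/(a+b) = 1040·1360/1868 = 757.2 N·m; T_B = 282.8 N·m.

757 N·m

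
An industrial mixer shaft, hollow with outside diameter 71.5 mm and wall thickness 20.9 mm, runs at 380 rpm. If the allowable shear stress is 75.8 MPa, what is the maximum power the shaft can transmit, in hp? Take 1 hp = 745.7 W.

J = π(d_o⁴ − d_i⁴)/32 = π(0.0715⁴ − 0.0297⁴)/32 = 2.489×10^-6 m⁴.
T_max = τ_allow·J/r = 7.58×10^7 × 2.489×10^-6 / 0.0357 = 5278 N·m.
ω = 2π·380/60 = 39.79 rad/s, so P_max = T_max·ω = 2.100×10^5 W.

282 hp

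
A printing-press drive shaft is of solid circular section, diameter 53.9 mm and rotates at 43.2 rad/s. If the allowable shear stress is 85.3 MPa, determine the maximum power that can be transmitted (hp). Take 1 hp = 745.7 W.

152 hp

J = πd⁴/32 = π(0.0539)⁴/32 = 8.286×10^-7 m⁴.
T_max = τ_allow·J/r = 8.53×10^7 × 8.286×10^-7 / 0.0269 = 2623 N·m.
ω = 43.2 rad/s, so P_max = T_max·ω = 1.133×10^5 W.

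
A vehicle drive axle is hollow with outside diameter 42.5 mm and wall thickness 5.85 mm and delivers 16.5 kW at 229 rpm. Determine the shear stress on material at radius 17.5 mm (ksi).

7.53 ksi

ω = 2π·229/60 = 23.98 rad/s, so T = P/ω = 16.5×10³ / 23.98 = 688.0 N·m.
J = π(d_o⁴ − d_i⁴)/32 = π(0.0425⁴ − 0.0308⁴)/32 = 2.319×10^-7 m⁴.
Shear stress varies linearly with radius: τ = T·r/J = 688.0 × 0.0175 / 2.319×10^-7 = 5.191×10^7 Pa.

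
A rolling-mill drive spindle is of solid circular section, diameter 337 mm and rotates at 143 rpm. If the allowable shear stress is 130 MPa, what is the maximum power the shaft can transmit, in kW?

14600 kW

J = πd⁴/32 = π(0.337)⁴/32 = 1.266×10^-3 m⁴.
T_max = τ_allow·J/r = 1.30×10^8 × 1.266×10^-3 / 0.169 = 976900 N·m.
ω = 2π·143/60 = 14.97 rad/s, so P_max = T_max·ω = 1.463×10^7 W.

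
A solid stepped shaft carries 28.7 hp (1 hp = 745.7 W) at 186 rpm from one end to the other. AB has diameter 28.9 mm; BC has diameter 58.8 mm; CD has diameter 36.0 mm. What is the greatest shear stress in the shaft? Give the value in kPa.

232000 kPa

ω = 2π·186/60 = 19.48 rad/s, so T = P/ω = 28.7×745.7 / 19.48 = 1099 N·m.
Under the same torque, τ_max = 16T/(πd³) is largest where d is smallest — segment AB (d = 28.9 mm).
τ_max = 16·1099/(π·(0.0289)³) = 2.318×10^8 Pa.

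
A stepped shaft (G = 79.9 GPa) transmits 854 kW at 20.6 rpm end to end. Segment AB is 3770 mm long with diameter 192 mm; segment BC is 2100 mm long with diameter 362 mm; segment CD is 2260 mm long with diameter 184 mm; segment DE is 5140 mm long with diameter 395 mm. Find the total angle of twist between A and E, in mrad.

256 mrad

ω = 2π·20.6/60 = 2.157 rad/s, so T = P/ω = 854×10³ / 2.157 = 395900 N·m.
J_AB = π(0.192)⁴/32 = 1.33×10^-4 m⁴; J_BC = π(0.362)⁴/32 = 1.69×10^-3 m⁴; J_CD = π(0.184)⁴/32 = 1.13×10^-4 m⁴; J_DE = π(0.395)⁴/32 = 2.39×10^-3 m⁴.
θ = (T/G)·Σ L_i/J_i = (395900/79.9×10⁹)·(3.77/1.33×10^-4 + 2.10/1.69×10^-3 + 2.26/1.13×10^-4 + 5.14/2.39×10^-3) = 0.2563 rad.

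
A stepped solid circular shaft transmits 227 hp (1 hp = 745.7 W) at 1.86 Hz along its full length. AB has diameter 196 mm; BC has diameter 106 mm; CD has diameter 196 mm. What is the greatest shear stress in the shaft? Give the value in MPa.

61.9 MPa

ω = 2π·1.86 = 11.69 rad/s, so T = P/ω = 227×745.7 / 11.69 = 14480 N·m.
Under the same torque, τ_max = 16T/(πd³) is largest where d is smallest — segment BC (d = 106 mm).
τ_max = 16·14480/(π·(0.106)³) = 6.194×10^7 Pa.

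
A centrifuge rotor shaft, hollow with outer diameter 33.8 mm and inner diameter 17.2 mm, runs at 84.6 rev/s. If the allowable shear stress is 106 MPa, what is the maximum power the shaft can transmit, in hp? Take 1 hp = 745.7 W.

534 hp

J = π(d_o⁴ − d_i⁴)/32 = π(0.0338⁴ − 0.0172⁴)/32 = 1.195×10^-7 m⁴.
T_max = τ_allow·J/r = 1.06×10^8 × 1.195×10^-7 / 0.0169 = 749.8 N·m.
ω = 2π·84.6 = 531.6 rad/s, so P_max = T_max·ω = 3.986×10^5 W.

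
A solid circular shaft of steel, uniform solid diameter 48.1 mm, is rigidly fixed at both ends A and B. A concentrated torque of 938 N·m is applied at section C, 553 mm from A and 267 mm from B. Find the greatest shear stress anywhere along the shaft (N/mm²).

With uniform GJ and both ends fixed, compatibility θ_AC = θ_CB gives T_A·a = T_B·b, together with T_A + T_B = T₀.
T_A = T₀·b/(a+b) = 938.0·267/820.0 = 305.4 N·m; T_B = 632.6 N·m.
τ in each portion: τ_AC = 1.40×10^7 Pa, τ_CB = 2.90×10^7 Pa; maximum is in CB.
τ_max = T_CB·r/J = 632.6·0.0241/5.26×10^-7 = 2.895×10^7 Pa.

29.0 N/mm²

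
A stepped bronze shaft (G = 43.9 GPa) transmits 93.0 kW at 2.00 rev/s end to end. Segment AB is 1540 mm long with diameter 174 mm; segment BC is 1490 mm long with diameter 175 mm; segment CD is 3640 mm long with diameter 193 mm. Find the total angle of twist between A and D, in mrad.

10.1 mrad

ω = 2π·2.00 = 12.57 rad/s, so T = P/ω = 93.0×10³ / 12.57 = 7401 N·m.
J_AB = π(0.174)⁴/32 = 9.00×10^-5 m⁴; J_BC = π(0.175)⁴/32 = 9.21×10^-5 m⁴; J_CD = π(0.193)⁴/32 = 1.36×10^-4 m⁴.
θ = (T/G)·Σ L_i/J_i = (7401/43.9×10⁹)·(1.54/9.00×10^-5 + 1.49/9.21×10^-5 + 3.64/1.36×10^-4) = 0.01012 rad.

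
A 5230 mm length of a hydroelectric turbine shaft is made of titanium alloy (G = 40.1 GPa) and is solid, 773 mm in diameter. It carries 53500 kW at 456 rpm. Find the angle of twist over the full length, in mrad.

ω = 2π·456/60 = 47.75 rad/s, so T = P/ω = 53500×10³ / 47.75 = 1.120e6 N·m.
J = πd⁴/32 = π(0.773)⁴/32 = 0.03505 m⁴.
θ = T·L/(G·J) = 1.120e6 × 5.23 / (40.1×10⁹ × 0.03505) = 4.169×10^-3 rad.

4.17 mrad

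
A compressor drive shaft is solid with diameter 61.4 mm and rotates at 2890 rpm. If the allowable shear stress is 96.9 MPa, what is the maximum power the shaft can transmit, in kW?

J = πd⁴/32 = π(0.0614)⁴/32 = 1.395×10^-6 m⁴.
T_max = τ_allow·J/r = 9.69×10^7 × 1.395×10^-6 / 0.0307 = 4404 N·m.
ω = 2π·2890/60 = 302.6 rad/s, so P_max = T_max·ω = 1.333×10^6 W.

1330 kW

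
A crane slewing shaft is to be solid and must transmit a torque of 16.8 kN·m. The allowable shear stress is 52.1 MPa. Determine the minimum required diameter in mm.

118 mm

For a solid shaft τ_max = 16T/(πd³), so d = (16T/(π τ_allow))^(1/3) = (16·16800/(π·5.21×10^7))^(1/3) = 0.1180 m.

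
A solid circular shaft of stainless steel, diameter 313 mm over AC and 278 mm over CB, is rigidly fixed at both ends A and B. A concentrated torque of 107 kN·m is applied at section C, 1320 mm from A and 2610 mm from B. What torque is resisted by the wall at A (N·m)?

81400 N·m

Compatibility: T_A·a/J_AC = T_B·b/J_CB with T_A + T_B = T₀.
J_AC = 9.42×10^-4 m⁴, J_CB = 5.86×10^-4 m⁴, so T_A = T₀·(J_AC/a)/((J_AC/a)+(J_CB/b)) = 81390 N·m, T_B = 25610 N·m.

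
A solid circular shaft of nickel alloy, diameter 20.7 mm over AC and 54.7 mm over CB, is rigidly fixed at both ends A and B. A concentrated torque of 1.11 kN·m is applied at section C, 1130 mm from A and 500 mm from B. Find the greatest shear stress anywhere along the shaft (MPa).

Compatibility: T_A·a/J_AC = T_B·b/J_CB with T_A + T_B = T₀.
J_AC = 1.80×10^-8 m⁴, J_CB = 8.79×10^-7 m⁴, so T_A = T₀·(J_AC/a)/((J_AC/a)+(J_CB/b)) = 9.982 N·m, T_B = 1100 N·m.
τ in each portion: τ_AC = 5.73×10^6 Pa, τ_CB = 3.42×10^7 Pa; maximum is in CB.
τ_max = T_CB·r/J = 1100·0.0274/8.79×10^-7 = 3.423×10^7 Pa.

34.2 MPa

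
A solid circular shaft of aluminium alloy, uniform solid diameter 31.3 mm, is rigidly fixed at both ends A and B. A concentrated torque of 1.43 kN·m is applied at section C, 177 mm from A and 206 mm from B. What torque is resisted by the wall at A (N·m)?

769 N·m

With uniform GJ and both ends fixed, compatibility θ_AC = θ_CB gives T_A·a = T_B·b, together with T_A + T_B = T₀.
T_A = T₀·b/(a+b) = 1430·206/383.0 = 769.1 N·m; T_B = 660.9 N·m.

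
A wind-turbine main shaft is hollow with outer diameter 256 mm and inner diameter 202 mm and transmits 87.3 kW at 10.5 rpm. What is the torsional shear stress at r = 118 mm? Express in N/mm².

ω = 2π·10.5/60 = 1.100 rad/s, so T = P/ω = 87.3×10³ / 1.100 = 79400 N·m.
J = π(d_o⁴ − d_i⁴)/32 = π(0.256⁴ − 0.202⁴)/32 = 2.582×10^-4 m⁴.
Shear stress varies linearly with radius: τ = T·r/J = 79400 × 0.118 / 2.582×10^-4 = 3.628×10^7 Pa.

36.3 N/mm²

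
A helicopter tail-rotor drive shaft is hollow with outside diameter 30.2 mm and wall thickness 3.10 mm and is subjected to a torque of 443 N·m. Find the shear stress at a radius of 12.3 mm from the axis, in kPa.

J = π(d_o⁴ − d_i⁴)/32 = π(0.0302⁴ − 0.0240⁴)/32 = 4.909×10^-8 m⁴.
Shear stress varies linearly with radius: τ = T·r/J = 443.0 × 0.0123 / 4.909×10^-8 = 1.110×10^8 Pa.

111000 kPa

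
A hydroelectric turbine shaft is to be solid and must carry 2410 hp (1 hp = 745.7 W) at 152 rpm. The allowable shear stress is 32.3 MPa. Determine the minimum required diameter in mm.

261 mm

ω = 2π·152/60 = 15.92 rad/s, so T = P/ω = 2410×745.7 / 15.92 = 112900 N·m.
For a solid shaft τ_max = 16T/(πd³), so d = (16T/(π τ_allow))^(1/3) = (16·112900/(π·3.23×10^7))^(1/3) = 0.2611 m.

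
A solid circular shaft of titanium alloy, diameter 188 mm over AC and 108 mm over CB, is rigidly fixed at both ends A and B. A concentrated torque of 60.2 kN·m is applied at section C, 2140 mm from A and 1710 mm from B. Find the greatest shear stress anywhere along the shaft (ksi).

5.89 ksi

Compatibility: T_A·a/J_AC = T_B·b/J_CB with T_A + T_B = T₀.
J_AC = 1.23×10^-4 m⁴, J_CB = 1.34×10^-5 m⁴, so T_A = T₀·(J_AC/a)/((J_AC/a)+(J_CB/b)) = 52980 N·m, T_B = 7221 N·m.
τ in each portion: τ_AC = 4.06×10^7 Pa, τ_CB = 2.92×10^7 Pa; maximum is in AC.
τ_max = T_AC·r/J = 52980·0.0940/1.23×10^-4 = 4.061×10^7 Pa.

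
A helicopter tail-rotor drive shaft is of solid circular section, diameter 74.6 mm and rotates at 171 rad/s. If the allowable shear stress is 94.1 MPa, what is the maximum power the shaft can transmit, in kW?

1310 kW

J = πd⁴/32 = π(0.0746)⁴/32 = 3.041×10^-6 m⁴.
T_max = τ_allow·J/r = 9.41×10^7 × 3.041×10^-6 / 0.0373 = 7671 N·m.
ω = 171 rad/s, so P_max = T_max·ω = 1.312×10^6 W.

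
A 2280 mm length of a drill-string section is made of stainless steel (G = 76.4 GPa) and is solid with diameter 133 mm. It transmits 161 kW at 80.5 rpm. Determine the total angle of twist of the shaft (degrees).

1.06°

ω = 2π·80.5/60 = 8.430 rad/s, so T = P/ω = 161×10³ / 8.430 = 19100 N·m.
J = πd⁴/32 = π(0.133)⁴/32 = 3.072×10^-5 m⁴.
θ = T·L/(G·J) = 19100 × 2.28 / (76.4×10⁹ × 3.072×10^-5) = 0.01855 rad.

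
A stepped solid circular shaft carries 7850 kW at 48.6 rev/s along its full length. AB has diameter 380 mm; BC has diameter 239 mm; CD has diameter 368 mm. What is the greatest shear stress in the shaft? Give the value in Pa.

ω = 2π·48.6 = 305.4 rad/s, so T = P/ω = 7850×10³ / 305.4 = 25710 N·m.
Under the same torque, τ_max = 16T/(πd³) is largest where d is smallest — segment BC (d = 239 mm).
τ_max = 16·25710/(π·(0.239)³) = 9.590×10^6 Pa.

9.59e6 Pa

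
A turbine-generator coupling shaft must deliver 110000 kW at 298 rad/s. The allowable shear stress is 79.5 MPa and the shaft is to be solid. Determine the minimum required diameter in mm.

287 mm

ω = 298 rad/s, so T = P/ω = 110000×10³ / 298.0 = 369100 N·m.
For a solid shaft τ_max = 16T/(πd³), so d = (16T/(π τ_allow))^(1/3) = (16·369100/(π·7.95×10^7))^(1/3) = 0.2870 m.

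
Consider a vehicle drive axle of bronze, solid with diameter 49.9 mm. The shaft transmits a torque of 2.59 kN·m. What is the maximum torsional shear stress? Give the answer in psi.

15400 psi

J = πd⁴/32 = π(0.0499)⁴/32 = 6.087×10^-7 m⁴.
τ_max = T·r/J = 2590 × 0.0249 / 6.087×10^-7 = 1.062×10^8 Pa.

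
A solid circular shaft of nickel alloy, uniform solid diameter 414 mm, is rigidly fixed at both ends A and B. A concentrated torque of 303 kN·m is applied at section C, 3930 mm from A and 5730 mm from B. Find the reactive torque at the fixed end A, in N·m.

180000 N·m

With uniform GJ and both ends fixed, compatibility θ_AC = θ_CB gives T_A·a = T_B·b, together with T_A + T_B = T₀.
T_A = T₀·b/(a+b) = 303000·5730/9660 = 179700 N·m; T_B = 123300 N·m.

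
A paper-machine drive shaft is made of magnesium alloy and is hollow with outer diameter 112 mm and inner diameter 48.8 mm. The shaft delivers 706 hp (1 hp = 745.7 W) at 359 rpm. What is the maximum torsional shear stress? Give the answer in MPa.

ω = 2π·359/60 = 37.59 rad/s, so T = P/ω = 706×745.7 / 37.59 = 14000 N·m.
J = π(d_o⁴ − d_i⁴)/32 = π(0.112⁴ − 0.0488⁴)/32 = 1.489×10^-5 m⁴.
τ_max = T·r/J = 14000 × 0.0560 / 1.489×10^-5 = 5.266×10^7 Pa.

52.7 MPa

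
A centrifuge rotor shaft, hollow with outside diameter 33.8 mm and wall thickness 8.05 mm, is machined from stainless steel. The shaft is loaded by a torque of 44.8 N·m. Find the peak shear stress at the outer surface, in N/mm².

J = π(d_o⁴ − d_i⁴)/32 = π(0.0338⁴ − 0.0177⁴)/32 = 1.185×10^-7 m⁴.
τ_max = T·r/J = 44.80 × 0.0169 / 1.185×10^-7 = 6.389×10^6 Pa.

6.39 N/mm²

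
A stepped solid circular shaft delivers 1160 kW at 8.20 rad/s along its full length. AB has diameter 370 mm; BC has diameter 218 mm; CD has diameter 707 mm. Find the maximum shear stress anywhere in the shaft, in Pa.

ω = 8.20 rad/s, so T = P/ω = 1160×10³ / 8.200 = 141500 N·m.
Under the same torque, τ_max = 16T/(πd³) is largest where d is smallest — segment BC (d = 218 mm).
τ_max = 16·141500/(π·(0.218)³) = 6.954×10^7 Pa.

6.95e7 Pa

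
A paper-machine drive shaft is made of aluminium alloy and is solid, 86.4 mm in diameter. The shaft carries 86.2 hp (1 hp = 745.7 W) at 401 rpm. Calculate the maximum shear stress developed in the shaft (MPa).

12.1 MPa

ω = 2π·401/60 = 41.99 rad/s, so T = P/ω = 86.2×745.7 / 41.99 = 1531 N·m.
J = πd⁴/32 = π(0.0864)⁴/32 = 5.471×10^-6 m⁴.
τ_max = T·r/J = 1531 × 0.0432 / 5.471×10^-6 = 1.209×10^7 Pa.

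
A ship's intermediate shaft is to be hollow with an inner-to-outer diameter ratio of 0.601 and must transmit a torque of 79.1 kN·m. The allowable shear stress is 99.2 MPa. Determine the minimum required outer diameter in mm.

167 mm

For a hollow shaft with d_i/d_o = 0.601: τ_max = 16T/(π d_o³ (1−k⁴)), so d_o = [16T/(π τ_allow (1−k⁴))]^(1/3) = [16·79100/(π·9.92×10^7·0.8695)]^(1/3) = 0.1672 m.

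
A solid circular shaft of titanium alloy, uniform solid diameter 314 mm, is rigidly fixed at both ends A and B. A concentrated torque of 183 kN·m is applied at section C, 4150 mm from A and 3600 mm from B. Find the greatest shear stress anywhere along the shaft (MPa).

With uniform GJ and both ends fixed, compatibility θ_AC = θ_CB gives T_A·a = T_B·b, together with T_A + T_B = T₀.
T_A = T₀·b/(a+b) = 183000·3600/7750 = 85010 N·m; T_B = 97990 N·m.
τ in each portion: τ_AC = 1.40×10^7 Pa, τ_CB = 1.61×10^7 Pa; maximum is in CB.
τ_max = T_CB·r/J = 97990·0.157/9.54×10^-4 = 1.612×10^7 Pa.

16.1 MPa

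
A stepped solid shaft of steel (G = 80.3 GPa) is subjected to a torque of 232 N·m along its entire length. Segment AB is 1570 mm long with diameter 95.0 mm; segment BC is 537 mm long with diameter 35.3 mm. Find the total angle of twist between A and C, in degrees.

J_AB = π(0.0950)⁴/32 = 8.00×10^-6 m⁴; J_BC = π(0.0353)⁴/32 = 1.52×10^-7 m⁴.
θ = (T/G)·Σ L_i/J_i = (232.0/80.3×10⁹)·(1.57/8.00×10^-6 + 0.537/1.52×10^-7) = 0.01074 rad.

0.616°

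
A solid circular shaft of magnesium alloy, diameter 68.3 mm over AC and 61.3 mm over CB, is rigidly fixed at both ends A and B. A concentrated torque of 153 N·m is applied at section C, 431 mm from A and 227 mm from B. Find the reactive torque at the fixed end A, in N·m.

68.5 N·m

Compatibility: T_A·a/J_AC = T_B·b/J_CB with T_A + T_B = T₀.
J_AC = 2.14×10^-6 m⁴, J_CB = 1.39×10^-6 m⁴, so T_A = T₀·(J_AC/a)/((J_AC/a)+(J_CB/b)) = 68.55 N·m, T_B = 84.45 N·m.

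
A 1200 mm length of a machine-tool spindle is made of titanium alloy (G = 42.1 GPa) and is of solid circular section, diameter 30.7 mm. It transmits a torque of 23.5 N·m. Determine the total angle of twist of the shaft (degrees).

J = πd⁴/32 = π(0.0307)⁴/32 = 8.721×10^-8 m⁴.
θ = T·L/(G·J) = 23.50 × 1.20 / (42.1×10⁹ × 8.721×10^-8) = 7.681×10^-3 rad.

0.440°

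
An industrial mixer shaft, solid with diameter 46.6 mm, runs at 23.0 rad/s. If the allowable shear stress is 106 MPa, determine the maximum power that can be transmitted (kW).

J = πd⁴/32 = π(0.0466)⁴/32 = 4.630×10^-7 m⁴.
T_max = τ_allow·J/r = 1.06×10^8 × 4.630×10^-7 / 0.0233 = 2106 N·m.
ω = 23.0 rad/s, so P_max = T_max·ω = 4.844×10^4 W.

48.4 kW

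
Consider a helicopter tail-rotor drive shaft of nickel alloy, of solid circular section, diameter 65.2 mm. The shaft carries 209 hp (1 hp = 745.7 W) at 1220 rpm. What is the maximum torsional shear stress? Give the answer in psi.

ω = 2π·1220/60 = 127.8 rad/s, so T = P/ω = 209×745.7 / 127.8 = 1220 N·m.
J = πd⁴/32 = π(0.0652)⁴/32 = 1.774×10^-6 m⁴.
τ_max = T·r/J = 1220 × 0.0326 / 1.774×10^-6 = 2.242×10^7 Pa.

3250 psi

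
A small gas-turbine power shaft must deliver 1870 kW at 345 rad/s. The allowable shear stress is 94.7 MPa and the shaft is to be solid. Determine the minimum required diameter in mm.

ω = 345 rad/s, so T = P/ω = 1870×10³ / 345.0 = 5420 N·m.
For a solid shaft τ_max = 16T/(πd³), so d = (16T/(π τ_allow))^(1/3) = (16·5420/(π·9.47×10^7))^(1/3) = 0.06631 m.

66.3 mm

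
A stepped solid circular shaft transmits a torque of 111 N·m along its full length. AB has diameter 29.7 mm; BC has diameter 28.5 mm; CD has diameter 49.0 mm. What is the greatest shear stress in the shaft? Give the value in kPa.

24400 kPa

Under the same torque, τ_max = 16T/(πd³) is largest where d is smallest — segment BC (d = 28.5 mm).
τ_max = 16·111.0/(π·(0.0285)³) = 2.442×10^7 Pa.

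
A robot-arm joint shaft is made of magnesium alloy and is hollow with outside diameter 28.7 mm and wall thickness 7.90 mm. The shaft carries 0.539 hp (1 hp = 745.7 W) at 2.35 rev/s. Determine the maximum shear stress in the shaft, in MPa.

6.11 MPa

ω = 2π·2.35 = 14.77 rad/s, so T = P/ω = 0.539×745.7 / 14.77 = 27.22 N·m.
J = π(d_o⁴ − d_i⁴)/32 = π(0.0287⁴ − 0.0129⁴)/32 = 6.389×10^-8 m⁴.
τ_max = T·r/J = 27.22 × 0.0143 / 6.389×10^-8 = 6.114×10^6 Pa.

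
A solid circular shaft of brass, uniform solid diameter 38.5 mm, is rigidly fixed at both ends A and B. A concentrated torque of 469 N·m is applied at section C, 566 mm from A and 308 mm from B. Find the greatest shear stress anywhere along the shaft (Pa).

With uniform GJ and both ends fixed, compatibility θ_AC = θ_CB gives T_A·a = T_B·b, together with T_A + T_B = T₀.
T_A = T₀·b/(a+b) = 469.0·308/874.0 = 165.3 N·m; T_B = 303.7 N·m.
τ in each portion: τ_AC = 1.48×10^7 Pa, τ_CB = 2.71×10^7 Pa; maximum is in CB.
τ_max = T_CB·r/J = 303.7·0.0192/2.16×10^-7 = 2.711×10^7 Pa.

2.71e7 Pa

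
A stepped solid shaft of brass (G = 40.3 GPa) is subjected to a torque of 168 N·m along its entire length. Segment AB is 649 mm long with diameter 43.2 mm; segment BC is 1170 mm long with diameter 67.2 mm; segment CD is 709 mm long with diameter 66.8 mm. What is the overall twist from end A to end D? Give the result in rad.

J_AB = π(0.0432)⁴/32 = 3.42×10^-7 m⁴; J_BC = π(0.0672)⁴/32 = 2.00×10^-6 m⁴; J_CD = π(0.0668)⁴/32 = 1.95×10^-6 m⁴.
θ = (T/G)·Σ L_i/J_i = (168.0/40.3×10⁹)·(0.649/3.42×10^-7 + 1.17/2.00×10^-6 + 0.709/1.95×10^-6) = 0.01186 rad.

0.0119 rad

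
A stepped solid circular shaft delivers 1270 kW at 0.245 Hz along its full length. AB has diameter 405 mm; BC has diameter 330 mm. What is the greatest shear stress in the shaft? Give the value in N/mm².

117 N/mm²

ω = 2π·0.245 = 1.539 rad/s, so T = P/ω = 1270×10³ / 1.539 = 825000 N·m.
Under the same torque, τ_max = 16T/(πd³) is largest where d is smallest — segment BC (d = 330 mm).
τ_max = 16·825000/(π·(0.330)³) = 1.169×10^8 Pa.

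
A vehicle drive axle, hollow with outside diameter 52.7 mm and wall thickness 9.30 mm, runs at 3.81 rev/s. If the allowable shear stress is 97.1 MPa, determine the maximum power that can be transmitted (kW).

55.1 kW

J = π(d_o⁴ − d_i⁴)/32 = π(0.0527⁴ − 0.0341⁴)/32 = 6.245×10^-7 m⁴.
T_max = τ_allow·J/r = 9.71×10^7 × 6.245×10^-7 / 0.0264 = 2301 N·m.
ω = 2π·3.81 = 23.94 rad/s, so P_max = T_max·ω = 5.509×10^4 W.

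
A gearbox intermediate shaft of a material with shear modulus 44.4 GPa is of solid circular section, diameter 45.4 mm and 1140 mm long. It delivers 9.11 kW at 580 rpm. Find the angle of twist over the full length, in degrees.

0.529°

ω = 2π·580/60 = 60.74 rad/s, so T = P/ω = 9.11×10³ / 60.74 = 150.0 N·m.
J = πd⁴/32 = π(0.0454)⁴/32 = 4.171×10^-7 m⁴.
θ = T·L/(G·J) = 150.0 × 1.14 / (44.4×10⁹ × 4.171×10^-7) = 9.233×10^-3 rad.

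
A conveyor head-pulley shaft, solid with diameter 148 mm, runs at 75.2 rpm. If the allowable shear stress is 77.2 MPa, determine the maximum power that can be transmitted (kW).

J = πd⁴/32 = π(0.148)⁴/32 = 4.710×10^-5 m⁴.
T_max = τ_allow·J/r = 7.72×10^7 × 4.710×10^-5 / 0.0740 = 49140 N·m.
ω = 2π·75.2/60 = 7.875 rad/s, so P_max = T_max·ω = 3.870×10^5 W.

387 kW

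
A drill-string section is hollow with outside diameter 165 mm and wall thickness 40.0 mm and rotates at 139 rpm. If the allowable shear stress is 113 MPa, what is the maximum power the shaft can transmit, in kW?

J = π(d_o⁴ − d_i⁴)/32 = π(0.165⁴ − 0.0850⁴)/32 = 6.764×10^-5 m⁴.
T_max = τ_allow·J/r = 1.13×10^8 × 6.764×10^-5 / 0.0825 = 92650 N·m.
ω = 2π·139/60 = 14.56 rad/s, so P_max = T_max·ω = 1.349×10^6 W.

1350 kW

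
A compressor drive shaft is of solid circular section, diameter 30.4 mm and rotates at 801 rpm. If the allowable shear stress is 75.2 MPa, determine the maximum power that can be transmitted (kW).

J = πd⁴/32 = π(0.0304)⁴/32 = 8.385×10^-8 m⁴.
T_max = τ_allow·J/r = 7.52×10^7 × 8.385×10^-8 / 0.0152 = 414.8 N·m.
ω = 2π·801/60 = 83.88 rad/s, so P_max = T_max·ω = 3.480×10^4 W.

34.8 kW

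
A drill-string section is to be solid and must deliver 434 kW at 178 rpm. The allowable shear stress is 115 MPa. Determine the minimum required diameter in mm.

101 mm

ω = 2π·178/60 = 18.64 rad/s, so T = P/ω = 434×10³ / 18.64 = 23280 N·m.
For a solid shaft τ_max = 16T/(πd³), so d = (16T/(π τ_allow))^(1/3) = (16·23280/(π·1.15×10^8))^(1/3) = 0.1010 m.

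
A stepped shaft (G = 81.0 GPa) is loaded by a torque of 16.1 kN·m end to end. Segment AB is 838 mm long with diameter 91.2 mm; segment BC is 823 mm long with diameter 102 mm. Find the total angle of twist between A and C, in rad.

0.0399 rad

J_AB = π(0.0912)⁴/32 = 6.79×10^-6 m⁴; J_BC = π(0.102)⁴/32 = 1.06×10^-5 m⁴.
θ = (T/G)·Σ L_i/J_i = (16100/81.0×10⁹)·(0.838/6.79×10^-6 + 0.823/1.06×10^-5) = 0.03992 rad.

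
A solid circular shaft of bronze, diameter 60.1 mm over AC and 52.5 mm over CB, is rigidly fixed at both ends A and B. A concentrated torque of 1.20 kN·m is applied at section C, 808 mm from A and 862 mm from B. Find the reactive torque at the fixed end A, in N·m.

Compatibility: T_A·a/J_AC = T_B·b/J_CB with T_A + T_B = T₀.
J_AC = 1.28×10^-6 m⁴, J_CB = 7.46×10^-7 m⁴, so T_A = T₀·(J_AC/a)/((J_AC/a)+(J_CB/b)) = 776.3 N·m, T_B = 423.7 N·m.

776 N·m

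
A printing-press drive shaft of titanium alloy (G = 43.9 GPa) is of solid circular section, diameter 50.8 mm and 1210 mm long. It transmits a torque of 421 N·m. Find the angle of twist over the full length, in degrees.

1.02°

J = πd⁴/32 = π(0.0508)⁴/32 = 6.538×10^-7 m⁴.
θ = T·L/(G·J) = 421.0 × 1.21 / (43.9×10⁹ × 6.538×10^-7) = 0.01775 rad.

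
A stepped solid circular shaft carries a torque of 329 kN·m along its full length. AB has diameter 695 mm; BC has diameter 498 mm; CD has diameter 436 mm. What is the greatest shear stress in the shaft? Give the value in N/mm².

Under the same torque, τ_max = 16T/(πd³) is largest where d is smallest — segment CD (d = 436 mm).
τ_max = 16·329000/(π·(0.436)³) = 2.022×10^7 Pa.

20.2 N/mm²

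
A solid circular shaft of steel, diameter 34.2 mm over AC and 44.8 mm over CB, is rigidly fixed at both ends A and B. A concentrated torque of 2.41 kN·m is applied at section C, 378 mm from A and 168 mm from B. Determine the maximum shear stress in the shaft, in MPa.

119 MPa

Compatibility: T_A·a/J_AC = T_B·b/J_CB with T_A + T_B = T₀.
J_AC = 1.34×10^-7 m⁴, J_CB = 3.95×10^-7 m⁴, so T_A = T₀·(J_AC/a)/((J_AC/a)+(J_CB/b)) = 316.1 N·m, T_B = 2094 N·m.
τ in each portion: τ_AC = 4.02×10^7 Pa, τ_CB = 1.19×10^8 Pa; maximum is in CB.
τ_max = T_CB·r/J = 2094·0.0224/3.95×10^-7 = 1.186×10^8 Pa.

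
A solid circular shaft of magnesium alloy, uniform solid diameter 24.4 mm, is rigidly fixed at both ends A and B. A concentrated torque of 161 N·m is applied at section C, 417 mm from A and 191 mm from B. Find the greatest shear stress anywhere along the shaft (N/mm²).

38.7 N/mm²

With uniform GJ and both ends fixed, compatibility θ_AC = θ_CB gives T_A·a = T_B·b, together with T_A + T_B = T₀.
T_A = T₀·b/(a+b) = 161.0·191/608.0 = 50.58 N·m; T_B = 110.4 N·m.
τ in each portion: τ_AC = 1.77×10^7 Pa, τ_CB = 3.87×10^7 Pa; maximum is in CB.
τ_max = T_CB·r/J = 110.4·0.0122/3.48×10^-8 = 3.871×10^7 Pa.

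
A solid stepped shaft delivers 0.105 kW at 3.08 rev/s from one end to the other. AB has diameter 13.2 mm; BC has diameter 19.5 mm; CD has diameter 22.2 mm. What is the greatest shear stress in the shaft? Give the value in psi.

1740 psi

ω = 2π·3.08 = 19.35 rad/s, so T = P/ω = 0.105×10³ / 19.35 = 5.426 N·m.
Under the same torque, τ_max = 16T/(πd³) is largest where d is smallest — segment AB (d = 13.2 mm).
τ_max = 16·5.426/(π·(0.0132)³) = 1.201×10^7 Pa.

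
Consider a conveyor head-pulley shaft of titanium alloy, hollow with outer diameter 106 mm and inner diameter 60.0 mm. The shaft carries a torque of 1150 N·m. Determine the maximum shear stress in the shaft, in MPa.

J = π(d_o⁴ − d_i⁴)/32 = π(0.106⁴ − 0.0600⁴)/32 = 1.112×10^-5 m⁴.
τ_max = T·r/J = 1150 × 0.0530 / 1.112×10^-5 = 5.480×10^6 Pa.

5.48 MPa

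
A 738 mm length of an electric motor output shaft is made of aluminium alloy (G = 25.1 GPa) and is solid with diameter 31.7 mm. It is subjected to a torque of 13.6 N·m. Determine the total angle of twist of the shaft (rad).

J = πd⁴/32 = π(0.0317)⁴/32 = 9.914×10^-8 m⁴.
θ = T·L/(G·J) = 13.60 × 0.738 / (25.1×10⁹ × 9.914×10^-8) = 4.034×10^-3 rad.

0.00403 rad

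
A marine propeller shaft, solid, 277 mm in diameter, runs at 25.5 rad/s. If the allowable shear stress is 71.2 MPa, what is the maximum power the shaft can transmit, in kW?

7580 kW

J = πd⁴/32 = π(0.277)⁴/32 = 5.780×10^-4 m⁴.
T_max = τ_allow·J/r = 7.12×10^7 × 5.780×10^-4 / 0.139 = 297100 N·m.
ω = 25.5 rad/s, so P_max = T_max·ω = 7.577×10^6 W.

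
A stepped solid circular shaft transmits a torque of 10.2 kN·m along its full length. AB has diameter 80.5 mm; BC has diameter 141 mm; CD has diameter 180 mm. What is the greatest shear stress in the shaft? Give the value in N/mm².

Under the same torque, τ_max = 16T/(πd³) is largest where d is smallest — segment AB (d = 80.5 mm).
τ_max = 16·10200/(π·(0.0805)³) = 9.958×10^7 Pa.

99.6 N/mm²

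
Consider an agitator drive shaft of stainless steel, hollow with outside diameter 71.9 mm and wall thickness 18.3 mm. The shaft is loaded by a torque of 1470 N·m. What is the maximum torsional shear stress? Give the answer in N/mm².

J = π(d_o⁴ − d_i⁴)/32 = π(0.0719⁴ − 0.0353⁴)/32 = 2.471×10^-6 m⁴.
τ_max = T·r/J = 1470 × 0.0360 / 2.471×10^-6 = 2.138×10^7 Pa.

21.4 N/mm²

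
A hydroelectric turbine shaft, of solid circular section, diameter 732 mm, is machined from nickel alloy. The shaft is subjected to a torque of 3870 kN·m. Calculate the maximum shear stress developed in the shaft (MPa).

50.3 MPa

J = πd⁴/32 = π(0.732)⁴/32 = 0.02819 m⁴.
τ_max = T·r/J = 3.870e6 × 0.366 / 0.02819 = 5.025×10^7 Pa.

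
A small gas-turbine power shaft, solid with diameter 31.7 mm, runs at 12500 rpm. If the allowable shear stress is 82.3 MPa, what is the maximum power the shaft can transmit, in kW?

J = πd⁴/32 = π(0.0317)⁴/32 = 9.914×10^-8 m⁴.
T_max = τ_allow·J/r = 8.23×10^7 × 9.914×10^-8 / 0.0158 = 514.8 N·m.
ω = 2π·12500/60 = 1309 rad/s, so P_max = T_max·ω = 6.738×10^5 W.

674 kW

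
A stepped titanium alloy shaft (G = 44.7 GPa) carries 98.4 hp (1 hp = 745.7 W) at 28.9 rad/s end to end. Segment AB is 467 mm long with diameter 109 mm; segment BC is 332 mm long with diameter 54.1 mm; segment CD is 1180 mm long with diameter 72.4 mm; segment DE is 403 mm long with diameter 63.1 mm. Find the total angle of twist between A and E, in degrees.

ω = 28.9 rad/s, so T = P/ω = 98.4×745.7 / 28.90 = 2539 N·m.
J_AB = π(0.109)⁴/32 = 1.39×10^-5 m⁴; J_BC = π(0.0541)⁴/32 = 8.41×10^-7 m⁴; J_CD = π(0.0724)⁴/32 = 2.70×10^-6 m⁴; J_DE = π(0.0631)⁴/32 = 1.56×10^-6 m⁴.
θ = (T/G)·Σ L_i/J_i = (2539/44.7×10⁹)·(0.467/1.39×10^-5 + 0.332/8.41×10^-7 + 1.18/2.70×10^-6 + 0.403/1.56×10^-6) = 0.06389 rad.

3.66°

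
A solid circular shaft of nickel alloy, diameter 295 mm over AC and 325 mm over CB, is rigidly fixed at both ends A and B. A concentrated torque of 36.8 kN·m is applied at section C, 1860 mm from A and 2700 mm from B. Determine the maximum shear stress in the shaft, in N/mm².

3.62 N/mm²

Compatibility: T_A·a/J_AC = T_B·b/J_CB with T_A + T_B = T₀.
J_AC = 7.44×10^-4 m⁴, J_CB = 1.10×10^-3 m⁴, so T_A = T₀·(J_AC/a)/((J_AC/a)+(J_CB/b)) = 18260 N·m, T_B = 18540 N·m.
τ in each portion: τ_AC = 3.62×10^6 Pa, τ_CB = 2.75×10^6 Pa; maximum is in AC.
τ_max = T_AC·r/J = 18260·0.147/7.44×10^-4 = 3.623×10^6 Pa.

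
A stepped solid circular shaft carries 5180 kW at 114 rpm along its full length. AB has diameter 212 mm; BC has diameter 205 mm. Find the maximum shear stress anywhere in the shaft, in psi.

37200 psi

ω = 2π·114/60 = 11.94 rad/s, so T = P/ω = 5180×10³ / 11.94 = 433900 N·m.
Under the same torque, τ_max = 16T/(πd³) is largest where d is smallest — segment BC (d = 205 mm).
τ_max = 16·433900/(π·(0.205)³) = 2.565×10^8 Pa.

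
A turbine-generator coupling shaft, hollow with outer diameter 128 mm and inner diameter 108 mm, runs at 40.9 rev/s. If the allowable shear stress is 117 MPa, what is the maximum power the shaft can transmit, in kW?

J = π(d_o⁴ − d_i⁴)/32 = π(0.128⁴ − 0.108⁴)/32 = 1.300×10^-5 m⁴.
T_max = τ_allow·J/r = 1.17×10^8 × 1.300×10^-5 / 0.0640 = 23760 N·m.
ω = 2π·40.9 = 257.0 rad/s, so P_max = T_max·ω = 6.106×10^6 W.

6110 kW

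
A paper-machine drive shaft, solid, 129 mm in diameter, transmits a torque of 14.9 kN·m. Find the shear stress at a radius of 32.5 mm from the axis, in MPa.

17.8 MPa

J = πd⁴/32 = π(0.129)⁴/32 = 2.719×10^-5 m⁴.
Shear stress varies linearly with radius: τ = T·r/J = 14900 × 0.0325 / 2.719×10^-5 = 1.781×10^7 Pa.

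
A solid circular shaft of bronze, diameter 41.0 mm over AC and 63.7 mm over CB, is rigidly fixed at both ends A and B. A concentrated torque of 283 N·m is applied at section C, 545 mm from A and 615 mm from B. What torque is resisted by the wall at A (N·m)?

45.9 N·m

Compatibility: T_A·a/J_AC = T_B·b/J_CB with T_A + T_B = T₀.
J_AC = 2.77×10^-7 m⁴, J_CB = 1.62×10^-6 m⁴, so T_A = T₀·(J_AC/a)/((J_AC/a)+(J_CB/b)) = 45.92 N·m, T_B = 237.1 N·m.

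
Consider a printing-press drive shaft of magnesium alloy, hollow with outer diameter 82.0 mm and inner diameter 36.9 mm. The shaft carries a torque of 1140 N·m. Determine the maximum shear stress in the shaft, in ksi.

J = π(d_o⁴ − d_i⁴)/32 = π(0.0820⁴ − 0.0369⁴)/32 = 4.257×10^-6 m⁴.
τ_max = T·r/J = 1140 × 0.0410 / 4.257×10^-6 = 1.098×10^7 Pa.

1.59 ksi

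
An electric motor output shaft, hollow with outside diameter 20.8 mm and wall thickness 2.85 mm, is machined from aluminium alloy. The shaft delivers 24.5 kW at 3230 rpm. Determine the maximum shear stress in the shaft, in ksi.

ω = 2π·3230/60 = 338.2 rad/s, so T = P/ω = 24.5×10³ / 338.2 = 72.43 N·m.
J = π(d_o⁴ − d_i⁴)/32 = π(0.0208⁴ − 0.0151⁴)/32 = 1.327×10^-8 m⁴.
τ_max = T·r/J = 72.43 × 0.0104 / 1.327×10^-8 = 5.676×10^7 Pa.

8.23 ksi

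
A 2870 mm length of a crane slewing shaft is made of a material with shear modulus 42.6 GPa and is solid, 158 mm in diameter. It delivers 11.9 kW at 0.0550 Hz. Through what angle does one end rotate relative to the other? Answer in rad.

ω = 2π·0.0550 = 0.3456 rad/s, so T = P/ω = 11.9×10³ / 0.3456 = 34440 N·m.
J = πd⁴/32 = π(0.158)⁴/32 = 6.118×10^-5 m⁴.
θ = T·L/(G·J) = 34440 × 2.87 / (42.6×10⁹ × 6.118×10^-5) = 0.03792 rad.

0.0379 rad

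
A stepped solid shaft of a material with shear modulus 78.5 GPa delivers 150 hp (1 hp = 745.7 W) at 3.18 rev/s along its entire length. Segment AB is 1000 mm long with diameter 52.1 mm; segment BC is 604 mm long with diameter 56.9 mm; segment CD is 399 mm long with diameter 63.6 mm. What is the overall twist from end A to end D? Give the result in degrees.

ω = 2π·3.18 = 19.98 rad/s, so T = P/ω = 150×745.7 / 19.98 = 5598 N·m.
J_AB = π(0.0521)⁴/32 = 7.23×10^-7 m⁴; J_BC = π(0.0569)⁴/32 = 1.03×10^-6 m⁴; J_CD = π(0.0636)⁴/32 = 1.61×10^-6 m⁴.
θ = (T/G)·Σ L_i/J_i = (5598/78.5×10⁹)·(1.00/7.23×10^-7 + 0.604/1.03×10^-6 + 0.399/1.61×10^-6) = 0.1582 rad.

9.06°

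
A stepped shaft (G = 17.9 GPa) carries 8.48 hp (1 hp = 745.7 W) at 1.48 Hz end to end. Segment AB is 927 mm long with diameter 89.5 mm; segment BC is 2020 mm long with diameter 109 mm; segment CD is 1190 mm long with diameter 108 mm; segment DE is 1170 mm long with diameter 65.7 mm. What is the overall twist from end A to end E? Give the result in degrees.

2.22°

ω = 2π·1.48 = 9.299 rad/s, so T = P/ω = 8.48×745.7 / 9.299 = 680.0 N·m.
J_AB = π(0.0895)⁴/32 = 6.30×10^-6 m⁴; J_BC = π(0.109)⁴/32 = 1.39×10^-5 m⁴; J_CD = π(0.108)⁴/32 = 1.34×10^-5 m⁴; J_DE = π(0.0657)⁴/32 = 1.83×10^-6 m⁴.
θ = (T/G)·Σ L_i/J_i = (680.0/17.9×10⁹)·(0.927/6.30×10^-6 + 2.02/1.39×10^-5 + 1.19/1.34×10^-5 + 1.17/1.83×10^-6) = 0.03881 rad.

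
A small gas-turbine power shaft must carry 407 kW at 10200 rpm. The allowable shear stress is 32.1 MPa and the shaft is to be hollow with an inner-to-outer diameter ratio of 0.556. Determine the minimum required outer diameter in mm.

40.6 mm

ω = 2π·10200/60 = 1068 rad/s, so T = P/ω = 407×10³ / 1068 = 381.0 N·m.
For a hollow shaft with d_i/d_o = 0.556: τ_max = 16T/(π d_o³ (1−k⁴)), so d_o = [16T/(π τ_allow (1−k⁴))]^(1/3) = [16·381.0/(π·3.21×10^7·0.9044)]^(1/3) = 0.04058 m.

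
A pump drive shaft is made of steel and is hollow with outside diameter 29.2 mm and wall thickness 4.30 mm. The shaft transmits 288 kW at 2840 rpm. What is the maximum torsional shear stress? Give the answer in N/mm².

ω = 2π·2840/60 = 297.4 rad/s, so T = P/ω = 288×10³ / 297.4 = 968.4 N·m.
J = π(d_o⁴ − d_i⁴)/32 = π(0.0292⁴ − 0.0206⁴)/32 = 5.369×10^-8 m⁴.
τ_max = T·r/J = 968.4 × 0.0146 / 5.369×10^-8 = 2.633×10^8 Pa.

263 N/mm²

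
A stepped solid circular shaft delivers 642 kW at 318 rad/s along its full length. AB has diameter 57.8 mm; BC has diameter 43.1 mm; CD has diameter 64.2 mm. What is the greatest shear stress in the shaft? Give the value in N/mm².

ω = 318 rad/s, so T = P/ω = 642×10³ / 318.0 = 2019 N·m.
Under the same torque, τ_max = 16T/(πd³) is largest where d is smallest — segment BC (d = 43.1 mm).
τ_max = 16·2019/(π·(0.0431)³) = 1.284×10^8 Pa.

128 N/mm²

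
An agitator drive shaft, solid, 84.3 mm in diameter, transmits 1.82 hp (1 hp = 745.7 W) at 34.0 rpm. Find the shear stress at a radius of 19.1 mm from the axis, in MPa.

ω = 2π·34.0/60 = 3.560 rad/s, so T = P/ω = 1.82×745.7 / 3.560 = 381.2 N·m.
J = πd⁴/32 = π(0.0843)⁴/32 = 4.958×10^-6 m⁴.
Shear stress varies linearly with radius: τ = T·r/J = 381.2 × 0.0191 / 4.958×10^-6 = 1.468×10^6 Pa.

1.47 MPa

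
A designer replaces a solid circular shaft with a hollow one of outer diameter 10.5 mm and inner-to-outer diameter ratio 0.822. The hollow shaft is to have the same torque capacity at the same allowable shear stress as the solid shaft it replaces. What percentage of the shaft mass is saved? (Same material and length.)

Equal τ_max and T ⇒ the solid shaft needs d_s³ = d_o³(1−k⁴), so d_s = 10.5·(1−0.822⁴)^(1/3) = 8.569 mm.
Area ratio A_h/A_s = d_o²(1−k²)/d_s² = (1−k²)/(1−k⁴)^(2/3) = 0.4870.
Mass saving = 1 − 0.4870 = 51.3 %.

51.3 %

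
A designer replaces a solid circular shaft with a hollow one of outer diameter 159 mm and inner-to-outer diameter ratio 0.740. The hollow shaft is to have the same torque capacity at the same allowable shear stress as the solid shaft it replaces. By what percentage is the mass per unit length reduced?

42.6 %

Equal τ_max and T ⇒ the solid shaft needs d_s³ = d_o³(1−k⁴), so d_s = 159·(1−0.740⁴)^(1/3) = 141.2 mm.
Area ratio A_h/A_s = d_o²(1−k²)/d_s² = (1−k²)/(1−k⁴)^(2/3) = 0.5738.
Mass saving = 1 − 0.5738 = 42.6 %.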